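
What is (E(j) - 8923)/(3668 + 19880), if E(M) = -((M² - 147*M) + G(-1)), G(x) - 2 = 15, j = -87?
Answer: -14649/11774 ≈ -1.2442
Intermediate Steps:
G(x) = 17 (G(x) = 2 + 15 = 17)
E(M) = -17 - M² + 147*M (E(M) = -((M² - 147*M) + 17) = -(17 + M² - 147*M) = -17 - M² + 147*M)
(E(j) - 8923)/(3668 + 19880) = ((-17 - 1*(-87)² + 147*(-87)) - 8923)/(3668 + 19880) = ((-17 - 1*7569 - 12789) - 8923)/23548 = ((-17 - 7569 - 12789) - 8923)*(1/23548) = (-20375 - 8923)*(1/23548) = -29298*1/23548 = -14649/11774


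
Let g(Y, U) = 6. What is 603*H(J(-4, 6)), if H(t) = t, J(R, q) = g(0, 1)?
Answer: 3618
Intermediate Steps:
J(R, q) = 6
603*H(J(-4, 6)) = 603*6 = 3618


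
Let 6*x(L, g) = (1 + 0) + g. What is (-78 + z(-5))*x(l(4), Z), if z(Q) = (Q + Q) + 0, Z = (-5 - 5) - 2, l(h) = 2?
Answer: 484/3 ≈ 161.33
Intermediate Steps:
Z = -12 (Z = -10 - 2 = -12)
x(L, g) = ⅙ + g/6 (x(L, g) = ((1 + 0) + g)/6 = (1 + g)/6 = ⅙ + g/6)
z(Q) = 2*Q (z(Q) = 2*Q + 0 = 2*Q)
(-78 + z(-5))*x(l(4), Z) = (-78 + 2*(-5))*(⅙ + (⅙)*(-12)) = (-78 - 10)*(⅙ - 2) = -88*(-11/6) = 484/3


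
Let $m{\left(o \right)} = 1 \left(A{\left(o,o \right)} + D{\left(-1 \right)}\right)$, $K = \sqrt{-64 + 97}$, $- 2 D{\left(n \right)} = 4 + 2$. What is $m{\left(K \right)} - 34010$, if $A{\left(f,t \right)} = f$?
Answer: $-34013 + \sqrt{33} \approx -34007.0$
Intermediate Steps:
$D{\left(n \right)} = -3$ ($D{\left(n \right)} = - \frac{4 + 2}{2} = \left(- \frac{1}{2}\right) 6 = -3$)
$K = \sqrt{33} \approx 5.7446$
$m{\left(o \right)} = -3 + o$ ($m{\left(o \right)} = 1 \left(o - 3\right) = 1 \left(-3 + o\right) = -3 + o$)
$m{\left(K \right)} - 34010 = \left(-3 + \sqrt{33}\right) - 34010 = -34013 + \sqrt{33}$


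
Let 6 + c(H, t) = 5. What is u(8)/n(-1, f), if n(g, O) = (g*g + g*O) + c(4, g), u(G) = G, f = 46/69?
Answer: -12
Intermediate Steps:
c(H, t) = -1 (c(H, t) = -6 + 5 = -1)
f = ⅔ (f = 46*(1/69) = ⅔ ≈ 0.66667)
n(g, O) = -1 + g² + O*g (n(g, O) = (g*g + g*O) - 1 = (g² + O*g) - 1 = -1 + g² + O*g)
u(8)/n(-1, f) = 8/(-1 + (-1)² + (⅔)*(-1)) = 8/(-1 + 1 - ⅔) = 8/(-⅔) = 8*(-3/2) = -12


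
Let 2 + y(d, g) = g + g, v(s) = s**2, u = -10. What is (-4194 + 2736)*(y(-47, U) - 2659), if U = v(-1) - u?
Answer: 3847662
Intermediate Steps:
U = 11 (U = (-1)**2 - 1*(-10) = 1 + 10 = 11)
y(d, g) = -2 + 2*g (y(d, g) = -2 + (g + g) = -2 + 2*g)
(-4194 + 2736)*(y(-47, U) - 2659) = (-4194 + 2736)*((-2 + 2*11) - 2659) = -1458*((-2 + 22) - 2659) = -1458*(20 - 2659) = -1458*(-2639) = 3847662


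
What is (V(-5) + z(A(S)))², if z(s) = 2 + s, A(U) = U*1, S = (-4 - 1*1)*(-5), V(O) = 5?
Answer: 1024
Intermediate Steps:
S = 25 (S = (-4 - 1)*(-5) = -5*(-5) = 25)
A(U) = U
(V(-5) + z(A(S)))² = (5 + (2 + 25))² = (5 + 27)² = 32² = 1024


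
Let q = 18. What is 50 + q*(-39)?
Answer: -652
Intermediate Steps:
50 + q*(-39) = 50 + 18*(-39) = 50 - 702 = -652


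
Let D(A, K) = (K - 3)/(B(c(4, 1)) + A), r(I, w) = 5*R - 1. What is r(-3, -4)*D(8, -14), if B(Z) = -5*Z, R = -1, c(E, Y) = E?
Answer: -17/2 ≈ -8.5000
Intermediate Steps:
r(I, w) = -6 (r(I, w) = 5*(-1) - 1 = -5 - 1 = -6)
D(A, K) = (-3 + K)/(-20 + A) (D(A, K) = (K - 3)/(-5*4 + A) = (-3 + K)/(-20 + A))
r(-3, -4)*D(8, -14) = -6*(-3 - 14)/(-20 + 8) = -6*(-17)/(-12) = -(-1)*(-17)/2 = -6*17/12 = -17/2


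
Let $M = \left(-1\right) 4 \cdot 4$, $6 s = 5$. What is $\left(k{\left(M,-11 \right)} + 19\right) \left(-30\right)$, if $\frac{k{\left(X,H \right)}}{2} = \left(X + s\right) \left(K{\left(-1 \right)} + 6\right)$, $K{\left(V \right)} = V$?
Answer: $3980$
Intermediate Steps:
$s = \frac{5}{6}$ ($s = \frac{1}{6} \cdot 5 = \frac{5}{6} \approx 0.83333$)
$M = -16$ ($M = \left(-4\right) 4 = -16$)
$k{\left(X,H \right)} = \frac{25}{3} + 10 X$ ($k{\left(X,H \right)} = 2 \left(X + \frac{5}{6}\right) \left(-1 + 6\right) = 2 \left(\frac{5}{6} + X\right) 5 = 2 \left(\frac{25}{6} + 5 X\right) = \frac{25}{3} + 10 X$)
$\left(k{\left(M,-11 \right)} + 19\right) \left(-30\right) = \left(\left(\frac{25}{3} + 10 \left(-16\right)\right) + 19\right) \left(-30\right) = \left(\left(\frac{25}{3} - 160\right) + 19\right) \left(-30\right) = \left(- \frac{455}{3} + 19\right) \left(-30\right) = \left(- \frac{398}{3}\right) \left(-30\right) = 3980$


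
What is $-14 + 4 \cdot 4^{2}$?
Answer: $50$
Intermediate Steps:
$-14 + 4 \cdot 4^{2} = -14 + 4 \cdot 16 = -14 + 64 = 50$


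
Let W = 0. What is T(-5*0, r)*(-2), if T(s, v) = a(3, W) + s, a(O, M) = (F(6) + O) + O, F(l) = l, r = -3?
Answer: -24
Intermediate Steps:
a(O, M) = 6 + 2*O (a(O, M) = (6 + O) + O = 6 + 2*O)
T(s, v) = 12 + s (T(s, v) = (6 + 2*3) + s = (6 + 6) + s = 12 + s)
T(-5*0, r)*(-2) = (12 - 5*0)*(-2) = (12 + 0)*(-2) = 12*(-2) = -24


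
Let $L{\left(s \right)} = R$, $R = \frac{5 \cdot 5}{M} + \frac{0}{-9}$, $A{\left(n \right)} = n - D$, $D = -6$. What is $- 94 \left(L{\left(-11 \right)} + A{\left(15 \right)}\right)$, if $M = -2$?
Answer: $-799$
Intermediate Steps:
$A{\left(n \right)} = 6 + n$ ($A{\left(n \right)} = n - -6 = n + 6 = 6 + n$)
$R = - \frac{25}{2}$ ($R = \frac{5 \cdot 5}{-2} + \frac{0}{-9} = 25 \left(- \frac{1}{2}\right) + 0 \left(- \frac{1}{9}\right) = - \frac{25}{2} + 0 = - \frac{25}{2} \approx -12.5$)
$L{\left(s \right)} = - \frac{25}{2}$
$- 94 \left(L{\left(-11 \right)} + A{\left(15 \right)}\right) = - 94 \left(- \frac{25}{2} + \left(6 + 15\right)\right) = - 94 \left(- \frac{25}{2} + 21\right) = \left(-94\right) \frac{17}{2} = -799$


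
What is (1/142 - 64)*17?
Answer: -154479/142 ≈ -1087.9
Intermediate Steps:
(1/142 - 64)*17 = -9087/142*17 = -154479/142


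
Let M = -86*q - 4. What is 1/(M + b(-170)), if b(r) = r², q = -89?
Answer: 1/36550 ≈ 2.7360e-5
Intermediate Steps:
M = 7650 (M = -86*(-89) - 4 = 7654 - 4 = 7650)
1/(M + b(-170)) = 1/(7650 + (-170)²) = 1/(7650 + 28900) = 1/36550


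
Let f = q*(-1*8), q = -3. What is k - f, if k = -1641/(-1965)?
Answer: -15173/655 ≈ -23.165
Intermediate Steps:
k = 547/655 (k = -1641*(-1/1965) = 547/655 ≈ 0.83511)
f = 24 (f = -(-3)*8 = -3*(-8) = 24)
k - f = 547/655 - 1*24 = 547/655 - 24 = -15173/655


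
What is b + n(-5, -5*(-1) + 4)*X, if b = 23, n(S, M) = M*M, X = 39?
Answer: 3182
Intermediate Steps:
n(S, M) = M**2
b + n(-5, -5*(-1) + 4)*X = 23 + (-5*(-1) + 4)**2*39 = 23 + (5 + 4)**2*39 = 23 + 9**2*39 = 23 + 81*39 = 23 + 3159 = 3182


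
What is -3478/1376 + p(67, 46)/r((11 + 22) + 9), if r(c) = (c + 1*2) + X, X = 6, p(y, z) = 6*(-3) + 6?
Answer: -47603/17200 ≈ -2.7676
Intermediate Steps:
p(y, z) = -12 (p(y, z) = -18 + 6 = -12)
r(c) = 8 + c (r(c) = (c + 1*2) + 6 = (c + 2) + 6 = (2 + c) + 6 = 8 + c)
-3478/1376 + p(67, 46)/r((11 + 22) + 9) = -3478/1376 - 12/(8 + ((11 + 22) + 9)) = -3478*1/1376 - 12/(8 + (33 + 9)) = -1739/688 - 12/(8 + 42) = -1739/688 - 12/50 = -1739/688 - 12*1/50 = -1739/688 - 6/25 = -47603/17200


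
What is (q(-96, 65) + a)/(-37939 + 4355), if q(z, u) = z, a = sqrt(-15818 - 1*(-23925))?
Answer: 6/2099 - 11*sqrt(67)/33584 ≈ 0.00017750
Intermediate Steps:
a = 11*sqrt(67) (a = sqrt(-15818 + 23925) = sqrt(8107) = 11*sqrt(67) ≈ 90.039)
(q(-96, 65) + a)/(-37939 + 4355) = (-96 + 11*sqrt(67))/(-37939 + 4355) = (-96 + 11*sqrt(67))/(-33584) = (-96 + 11*sqrt(67))*(-1/33584) = 6/2099 - 11*sqrt(67)/33584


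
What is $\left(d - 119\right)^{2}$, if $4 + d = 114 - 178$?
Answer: $34969$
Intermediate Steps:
$d = -68$ ($d = -4 + \left(114 - 178\right) = -4 - 64 = -68$)
$\left(d - 119\right)^{2} = \left(-68 - 119\right)^{2} = \left(-187\right)^{2} = 34969$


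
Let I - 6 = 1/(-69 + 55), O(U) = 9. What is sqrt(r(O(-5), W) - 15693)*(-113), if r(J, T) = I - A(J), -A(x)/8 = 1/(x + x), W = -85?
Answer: -113*I*sqrt(27671210)/42 ≈ -14153.0*I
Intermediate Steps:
I = 83/14 (I = 6 + 1/(-69 + 55) = 6 + 1/(-14) = 6 - 1/14 = 83/14 ≈ 5.9286)
A(x) = -4/x (A(x) = -8/(x + x) = -8*1/(2*x) = -4/x)
r(J, T) = 83/14 + 4/J (r(J, T) = 83/14 - (-4)/J = 83/14 + 4/J)
sqrt(r(O(-5), W) - 15693)*(-113) = sqrt((83/14 + 4/9) - 15693)*(-113) = sqrt(803/126 - 15693)*(-113) = sqrt(-1976515/126)*(-113) = (I*sqrt(27671210)/42)*(-113) = -113*I*sqrt(27671210)/42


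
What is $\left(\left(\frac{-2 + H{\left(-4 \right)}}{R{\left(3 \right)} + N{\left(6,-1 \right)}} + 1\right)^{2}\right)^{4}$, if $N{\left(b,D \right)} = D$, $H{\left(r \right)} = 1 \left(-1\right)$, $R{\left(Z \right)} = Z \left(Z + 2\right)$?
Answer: $\frac{214358881}{1475789056} \approx 0.14525$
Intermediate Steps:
$R{\left(Z \right)} = Z \left(2 + Z\right)$
$H{\left(r \right)} = -1$
$\left(\left(\frac{-2 + H{\left(-4 \right)}}{R{\left(3 \right)} + N{\left(6,-1 \right)}} + 1\right)^{2}\right)^{4} = \left(\left(\frac{-2 - 1}{3 \left(2 + 3\right) - 1} + 1\right)^{2}\right)^{4} = \left(\left(- \frac{3}{3 \cdot 5 - 1} + 1\right)^{2}\right)^{4} = \left(\left(- \frac{3}{15 - 1} + 1\right)^{2}\right)^{4} = \left(\left(- \frac{3}{14} + 1\right)^{2}\right)^{4} = \left(\left(\frac{11}{14}\right)^{2}\right)^{4} = \left(\frac{121}{196}\right)^{4} = \frac{214358881}{1475789056}$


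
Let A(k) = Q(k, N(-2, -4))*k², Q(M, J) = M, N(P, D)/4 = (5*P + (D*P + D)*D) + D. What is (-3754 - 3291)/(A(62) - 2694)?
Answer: -7045/235634 ≈ -0.029898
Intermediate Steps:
N(P, D) = 4*D + 20*P + 4*D*(D + D*P) (N(P, D) = 4*((5*P + (D*P + D)*D) + D) = 4*((5*P + (D + D*P)*D) + D) = 4*((5*P + D*(D + D*P)) + D) = 4*(D + 5*P + D*(D + D*P)) = 4*D + 20*P + 4*D*(D + D*P))
A(k) = k³ (A(k) = k*k² = k³)
(-3754 - 3291)/(A(62) - 2694) = (-3754 - 3291)/(62³ - 2694) = -7045/(238328 - 2694) = -7045/235634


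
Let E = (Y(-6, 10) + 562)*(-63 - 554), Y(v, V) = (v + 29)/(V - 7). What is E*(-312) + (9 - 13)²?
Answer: 109663128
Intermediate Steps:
Y(v, V) = (29 + v)/(-7 + V)
E = -1054453/3 (E = ((29 - 6)/(-7 + 10) + 562)*(-63 - 554) = (23/3 + 562)*(-617) = (1709/3)*(-617) = -1054453/3 ≈ -3.5148e+5)
E*(-312) + (9 - 13)² = -1054453/3*(-312) + (9 - 13)² = 109663112 + (-4)² = 109663112 + 16 = 109663128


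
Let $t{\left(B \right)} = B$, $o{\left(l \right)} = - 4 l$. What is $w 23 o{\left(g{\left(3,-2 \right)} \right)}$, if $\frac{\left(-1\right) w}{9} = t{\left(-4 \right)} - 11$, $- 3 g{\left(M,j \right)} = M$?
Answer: $12420$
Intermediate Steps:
$g{\left(M,j \right)} = - \frac{M}{3}$
$w = 135$ ($w = - 9 \left(-4 - 11\right) = \left(-9\right) \left(-15\right) = 135$)
$w 23 o{\left(g{\left(3,-2 \right)} \right)} = 135 \cdot 23 \left(- 4 \left(\left(- \frac{1}{3}\right) 3\right)\right) = 3105 \left(\left(-4\right) \left(-1\right)\right) = 3105 \cdot 4 = 12420$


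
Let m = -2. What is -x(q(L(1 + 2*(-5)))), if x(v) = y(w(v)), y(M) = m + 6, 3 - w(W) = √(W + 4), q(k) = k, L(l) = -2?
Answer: -4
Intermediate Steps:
w(W) = 3 - √(4 + W) (w(W) = 3 - √(W + 4) = 3 - √(4 + W))
y(M) = 4 (y(M) = -2 + 6 = 4)
x(v) = 4
-x(q(L(1 + 2*(-5)))) = -1*4 = -4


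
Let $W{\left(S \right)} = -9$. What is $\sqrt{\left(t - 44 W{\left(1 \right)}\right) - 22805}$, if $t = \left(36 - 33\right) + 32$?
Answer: $3 i \sqrt{2486} \approx 149.58 i$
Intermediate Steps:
$t = 35$ ($t = 3 + 32 = 35$)
$\sqrt{\left(t - 44 W{\left(1 \right)}\right) - 22805} = \sqrt{\left(35 - -396\right) - 22805} = \sqrt{\left(35 + 396\right) - 22805} = \sqrt{431 - 22805} = \sqrt{-22374} = 3 i \sqrt{2486}$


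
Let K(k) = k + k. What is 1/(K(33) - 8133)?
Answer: -1/8067 ≈ -0.00012396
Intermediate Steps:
K(k) = 2*k
1/(K(33) - 8133) = 1/(2*33 - 8133) = 1/(66 - 8133) = 1/(-8067) = -1/8067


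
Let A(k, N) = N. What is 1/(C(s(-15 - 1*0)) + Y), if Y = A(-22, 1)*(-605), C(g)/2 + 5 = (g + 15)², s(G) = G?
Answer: -1/615 ≈ -0.0016260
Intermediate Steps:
C(g) = -10 + 2*(15 + g)² (C(g) = -10 + 2*(g + 15)² = -10 + 2*(15 + g)²)
Y = -605 (Y = 1*(-605) = -605)
1/(C(s(-15 - 1*0)) + Y) = 1/((-10 + 2*(15 + (-15 - 1*0))²) - 605) = 1/((-10 + 2*(15 + (-15 + 0))²) - 605) = 1/((-10 + 2*(15 - 15)²) - 605) = 1/((-10 + 2*0²) - 605) = 1/((-10 + 2*0) - 605) = 1/((-10 + 0) - 605) = 1/(-10 - 605) = 1/(-615) = -1/615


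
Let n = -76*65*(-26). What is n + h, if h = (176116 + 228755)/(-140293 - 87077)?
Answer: 9734332643/75790 ≈ 1.2844e+5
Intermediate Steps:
n = 128440 (n = -4940*(-26) = 128440)
h = -134957/75790 (h = 404871/(-227370) = 404871*(-1/227370) = -134957/75790 ≈ -1.7807)
n + h = 128440 - 134957/75790 = 9734332643/75790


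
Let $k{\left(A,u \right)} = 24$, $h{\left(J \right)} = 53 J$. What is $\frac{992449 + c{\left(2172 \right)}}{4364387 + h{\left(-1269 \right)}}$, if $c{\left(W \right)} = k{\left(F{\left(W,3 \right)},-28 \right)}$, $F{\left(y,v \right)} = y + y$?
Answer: $\frac{992473}{4297130} \approx 0.23096$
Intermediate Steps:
$F{\left(y,v \right)} = 2 y$
$c{\left(W \right)} = 24$
$\frac{992449 + c{\left(2172 \right)}}{4364387 + h{\left(-1269 \right)}} = \frac{992449 + 24}{4364387 + 53 \left(-1269\right)} = \frac{992473}{4364387 - 67257} = \frac{992473}{4297130}$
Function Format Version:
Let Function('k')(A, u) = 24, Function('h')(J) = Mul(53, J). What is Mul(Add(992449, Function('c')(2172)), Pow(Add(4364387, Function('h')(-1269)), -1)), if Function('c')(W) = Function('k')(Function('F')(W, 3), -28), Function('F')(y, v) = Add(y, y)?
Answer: Rational(992473, 4297130) ≈ 0.23096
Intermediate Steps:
Function('F')(y, v) = Mul(2, y)
Function('c')(W) = 24
Mul(Add(992449, Function('c')(2172)), Pow(Add(4364387, Function('h')(-1269)), -1)) = Mul(Add(992449, 24), Pow(Add(4364387, Mul(53, -1269)), -1)) = Mul(992473, Pow(Add(4364387, -67257), -1)) = Mul(992473, Pow(4297130, -1)) = Mul(992473, Rational(1, 4297130)) = Rational(992473, 4297130)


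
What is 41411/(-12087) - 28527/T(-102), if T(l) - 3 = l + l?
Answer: 112160746/809829 ≈ 138.50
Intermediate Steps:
T(l) = 3 + 2*l (T(l) = 3 + (l + l) = 3 + 2*l)
41411/(-12087) - 28527/T(-102) = 41411/(-12087) - 28527/(3 + 2*(-102)) = 41411*(-1/12087) - 28527/(3 - 204) = -41411/12087 - 28527/(-201) = -41411/12087 - 28527*(-1/201) = -41411/12087 + 9509/67 = 112160746/809829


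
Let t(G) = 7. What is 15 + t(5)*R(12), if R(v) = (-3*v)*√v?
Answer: 15 - 504*√3 ≈ -857.95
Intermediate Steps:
R(v) = -3*v^(3/2)
15 + t(5)*R(12) = 15 + 7*(-72*√3) = 15 - 504*√3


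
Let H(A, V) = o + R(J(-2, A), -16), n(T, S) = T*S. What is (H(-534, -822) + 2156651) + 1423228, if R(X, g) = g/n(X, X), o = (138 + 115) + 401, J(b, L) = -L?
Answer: 255252617033/71289 ≈ 3.5805e+6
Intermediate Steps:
n(T, S) = S*T
o = 654 (o = 253 + 401 = 654)
R(X, g) = g/X**2 (R(X, g) = g/((X*X)) = g/(X**2) = g/X**2)
H(A, V) = 654 - 16/A**2
(H(-534, -822) + 2156651) + 1423228 = ((654 - 16/(-534)**2) + 2156651) + 1423228 = ((654 - 16*1/285156) + 2156651) + 1423228 = ((654 - 4/71289) + 2156651) + 1423228 = (46623002/71289 + 2156651) + 1423228 = 153792116141/71289 + 1423228 = 255252617033/71289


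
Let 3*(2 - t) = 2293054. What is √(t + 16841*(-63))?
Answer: I*√16427991/3 ≈ 1351.0*I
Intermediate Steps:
t = -2293048/3 (t = 2 - ⅓*2293054 = 2 - 2293054/3 = -2293048/3 ≈ -7.6435e+5)
√(t + 16841*(-63)) = √(-2293048/3 + 16841*(-63)) = √(-2293048/3 - 1060983) = √(-5475997/3) = I*√16427991/3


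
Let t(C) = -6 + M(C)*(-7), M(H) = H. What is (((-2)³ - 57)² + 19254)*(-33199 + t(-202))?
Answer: -746420889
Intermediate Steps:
t(C) = -6 - 7*C (t(C) = -6 + C*(-7) = -6 - 7*C)
(((-2)³ - 57)² + 19254)*(-33199 + t(-202)) = (((-2)³ - 57)² + 19254)*(-33199 + (-6 - 7*(-202))) = ((-8 - 57)² + 19254)*(-33199 + (-6 + 1414)) = ((-65)² + 19254)*(-33199 + 1408) = (4225 + 19254)*(-31791) = 23479*(-31791) = -746420889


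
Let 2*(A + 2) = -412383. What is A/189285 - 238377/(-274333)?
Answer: -22888981981/103854243810 ≈ -0.22040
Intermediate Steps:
A = -412387/2 (A = -2 + (½)*(-412383) = -2 - 412383/2 = -412387/2 ≈ -2.0619e+5)
A/189285 - 238377/(-274333) = -412387/2/189285 - 238377/(-274333) = -412387/2*1/189285 - 238377*(-1/274333) = -412387/378570 + 238377/274333 = -22888981981/103854243810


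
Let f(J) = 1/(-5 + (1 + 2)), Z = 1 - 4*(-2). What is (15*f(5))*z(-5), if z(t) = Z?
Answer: -135/2 ≈ -67.500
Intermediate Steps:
Z = 9 (Z = 1 + 8 = 9)
z(t) = 9
f(J) = -1/2 (f(J) = 1/(-5 + 3) = 1/(-2) = -1/2)
(15*f(5))*z(-5) = (15*(-1/2))*9 = -15/2*9 = -135/2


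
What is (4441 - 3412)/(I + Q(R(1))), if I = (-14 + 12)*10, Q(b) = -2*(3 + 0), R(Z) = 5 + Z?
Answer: -1029/26 ≈ -39.577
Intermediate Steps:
Q(b) = -6 (Q(b) = -2*3 = -6)
I = -20 (I = -2*10 = -20)
(4441 - 3412)/(I + Q(R(1))) = (4441 - 3412)/(-20 - 6) = 1029/(-26) = 1029*(-1/26) = -1029/26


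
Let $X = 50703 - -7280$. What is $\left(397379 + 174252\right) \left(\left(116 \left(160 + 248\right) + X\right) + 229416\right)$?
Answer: $191340329737$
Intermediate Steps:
$X = 57983$ ($X = 50703 + 7280 = 57983$)
$\left(397379 + 174252\right) \left(\left(116 \left(160 + 248\right) + X\right) + 229416\right) = \left(397379 + 174252\right) \left(\left(116 \left(160 + 248\right) + 57983\right) + 229416\right) = 571631 \left(\left(116 \cdot 408 + 57983\right) + 229416\right) = 571631 \left(\left(47328 + 57983\right) + 229416\right) = 571631 \left(105311 + 229416\right) = 571631 \cdot 334727 = 191340329737$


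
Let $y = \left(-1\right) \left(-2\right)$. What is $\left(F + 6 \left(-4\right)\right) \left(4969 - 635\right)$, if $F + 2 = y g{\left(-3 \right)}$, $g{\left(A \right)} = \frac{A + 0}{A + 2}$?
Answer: $-86680$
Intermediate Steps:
$y = 2$
$g{\left(A \right)} = \frac{A}{2 + A}$
$F = 4$ ($F = -2 + 2 \left(- \frac{3}{2 - 3}\right) = -2 + 2 \left(- \frac{3}{-1}\right) = -2 + 2 \left(\left(-3\right) \left(-1\right)\right) = -2 + 2 \cdot 3 = -2 + 6 = 4$)
$\left(F + 6 \left(-4\right)\right) \left(4969 - 635\right) = \left(4 + 6 \left(-4\right)\right) \left(4969 - 635\right) = \left(4 - 24\right) 4334 = \left(-20\right) 4334 = -86680$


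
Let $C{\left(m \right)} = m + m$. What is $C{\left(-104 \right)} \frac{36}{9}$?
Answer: $-832$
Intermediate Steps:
$C{\left(m \right)} = 2 m$
$C{\left(-104 \right)} \frac{36}{9} = 2 \left(-104\right) \frac{36}{9} = - 208 \cdot 36 \cdot \frac{1}{9} = \left(-208\right) 4 = -832$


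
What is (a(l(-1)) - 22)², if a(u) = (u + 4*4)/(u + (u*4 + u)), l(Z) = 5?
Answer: 45369/100 ≈ 453.69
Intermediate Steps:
a(u) = (16 + u)/(6*u) (a(u) = (u + 16)/(u + (4*u + u)) = (16 + u)/(u + 5*u) = (16 + u)/((6*u)) = (16 + u)*(1/(6*u)) = (16 + u)/(6*u))
(a(l(-1)) - 22)² = ((⅙)*(16 + 5)/5 - 22)² = ((⅙)*(⅕)*21 - 22)² = (7/10 - 22)² = (-213/10)² = 45369/100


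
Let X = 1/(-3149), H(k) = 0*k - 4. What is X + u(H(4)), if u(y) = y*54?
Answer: -680185/3149 ≈ -216.00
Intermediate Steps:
H(k) = -4 (H(k) = 0 - 4 = -4)
u(y) = 54*y
X = -1/3149 ≈ -0.00031756
X + u(H(4)) = -1/3149 + 54*(-4) = -1/3149 - 216 = -680185/3149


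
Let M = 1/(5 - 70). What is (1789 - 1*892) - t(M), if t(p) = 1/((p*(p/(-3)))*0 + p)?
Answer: 962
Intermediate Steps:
M = -1/65 (M = 1/(-65) = -1/65 ≈ -0.015385)
t(p) = 1/p (t(p) = 1/((p*(p*(-1/3)))*0 + p) = 1/((p*(-p/3))*0 + p) = 1/(-p**2/3*0 + p) = 1/(0 + p) = 1/p)
(1789 - 1*892) - t(M) = (1789 - 1*892) - 1/(-1/65) = (1789 - 892) - 1*(-65) = 897 + 65 = 962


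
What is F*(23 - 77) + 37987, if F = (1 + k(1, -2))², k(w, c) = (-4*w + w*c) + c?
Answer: 35341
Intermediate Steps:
k(w, c) = c - 4*w + c*w (k(w, c) = (-4*w + c*w) + c = c - 4*w + c*w)
F = 49 (F = (1 + (-2 - 4*1 - 2*1))² = (1 + (-2 - 4 - 2))² = (1 - 8)² = (-7)² = 49)
F*(23 - 77) + 37987 = 49*(23 - 77) + 37987 = 49*(-54) + 37987 = -2646 + 37987 = 35341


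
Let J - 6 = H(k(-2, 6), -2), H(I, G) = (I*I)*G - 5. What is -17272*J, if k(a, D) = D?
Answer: 1226312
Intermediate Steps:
H(I, G) = -5 + G*I² (H(I, G) = I²*G - 5 = G*I² - 5 = -5 + G*I²)
J = -71 (J = 6 + (-5 - 2*6²) = 6 + (-5 - 2*36) = 6 + (-5 - 72) = 6 - 77 = -71)
-17272*J = -17272*(-71) = 1226312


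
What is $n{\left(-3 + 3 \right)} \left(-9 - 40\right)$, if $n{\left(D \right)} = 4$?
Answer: $-196$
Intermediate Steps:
$n{\left(-3 + 3 \right)} \left(-9 - 40\right) = 4 \left(-9 - 40\right) = 4 \left(-49\right) = -196$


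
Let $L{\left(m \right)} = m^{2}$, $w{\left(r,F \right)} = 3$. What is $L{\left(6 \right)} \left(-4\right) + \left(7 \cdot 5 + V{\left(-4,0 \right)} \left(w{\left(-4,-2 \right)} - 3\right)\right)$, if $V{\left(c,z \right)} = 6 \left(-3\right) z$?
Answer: $-109$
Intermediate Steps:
$V{\left(c,z \right)} = - 18 z$
$L{\left(6 \right)} \left(-4\right) + \left(7 \cdot 5 + V{\left(-4,0 \right)} \left(w{\left(-4,-2 \right)} - 3\right)\right) = 6^{2} \left(-4\right) + \left(7 \cdot 5 + \left(-18\right) 0 \left(3 - 3\right)\right) = 36 \left(-4\right) + \left(35 + 0 \cdot 0\right) = -144 + \left(35 + 0\right) = -144 + 35 = -109$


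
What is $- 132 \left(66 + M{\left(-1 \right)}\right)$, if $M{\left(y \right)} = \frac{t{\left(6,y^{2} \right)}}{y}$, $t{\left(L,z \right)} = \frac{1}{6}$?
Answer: $-8690$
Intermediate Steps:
$t{\left(L,z \right)} = \frac{1}{6}$
$M{\left(y \right)} = \frac{1}{6 y}$
$- 132 \left(66 + M{\left(-1 \right)}\right) = - 132 \left(66 + \frac{1}{6 \left(-1\right)}\right) = - 132 \left(66 + \frac{1}{6} \left(-1\right)\right) = - 132 \left(66 - \frac{1}{6}\right) = \left(-132\right) \frac{395}{6} = -8690$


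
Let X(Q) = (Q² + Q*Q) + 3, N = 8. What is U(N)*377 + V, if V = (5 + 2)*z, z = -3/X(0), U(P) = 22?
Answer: 8287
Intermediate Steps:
X(Q) = 3 + 2*Q² (X(Q) = (Q² + Q²) + 3 = 2*Q² + 3 = 3 + 2*Q²)
z = -1 (z = -3/(3 + 2*0²) = -3/(3 + 2*0) = -3/(3 + 0) = -3/3 = -3*⅓ = -1)
V = -7 (V = (5 + 2)*(-1) = 7*(-1) = -7)
U(N)*377 + V = 22*377 - 7 = 8294 - 7 = 8287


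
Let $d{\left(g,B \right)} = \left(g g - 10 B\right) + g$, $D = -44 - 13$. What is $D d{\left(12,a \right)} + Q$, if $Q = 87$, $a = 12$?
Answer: $-1965$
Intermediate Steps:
$D = -57$ ($D = -44 - 13 = -57$)
$d{\left(g,B \right)} = g + g^{2} - 10 B$ ($d{\left(g,B \right)} = \left(g^{2} - 10 B\right) + g = g + g^{2} - 10 B$)
$D d{\left(12,a \right)} + Q = - 57 \left(12 + 12^{2} - 120\right) + 87 = - 57 \left(12 + 144 - 120\right) + 87 = \left(-57\right) 36 + 87 = -2052 + 87 = -1965$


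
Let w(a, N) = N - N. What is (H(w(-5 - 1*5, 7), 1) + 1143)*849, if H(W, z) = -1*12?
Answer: 960219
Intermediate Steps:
w(a, N) = 0
H(W, z) = -12
(H(w(-5 - 1*5, 7), 1) + 1143)*849 = (-12 + 1143)*849 = 1131*849 = 960219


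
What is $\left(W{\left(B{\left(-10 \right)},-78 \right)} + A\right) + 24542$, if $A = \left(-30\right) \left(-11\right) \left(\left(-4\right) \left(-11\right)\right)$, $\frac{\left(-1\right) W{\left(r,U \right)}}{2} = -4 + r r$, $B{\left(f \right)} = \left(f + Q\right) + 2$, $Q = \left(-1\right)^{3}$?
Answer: $38908$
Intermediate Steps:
$Q = -1$
$B{\left(f \right)} = 1 + f$ ($B{\left(f \right)} = \left(f - 1\right) + 2 = \left(-1 + f\right) + 2 = 1 + f$)
$W{\left(r,U \right)} = 8 - 2 r^{2}$ ($W{\left(r,U \right)} = - 2 \left(-4 + r r\right) = - 2 \left(-4 + r^{2}\right) = 8 - 2 r^{2}$)
$A = 14520$ ($A = 330 \cdot 44 = 14520$)
$\left(W{\left(B{\left(-10 \right)},-78 \right)} + A\right) + 24542 = \left(\left(8 - 2 \left(1 - 10\right)^{2}\right) + 14520\right) + 24542 = \left(\left(8 - 2 \left(-9\right)^{2}\right) + 14520\right) + 24542 = \left(\left(8 - 162\right) + 14520\right) + 24542 = \left(-154 + 14520\right) + 24542 = 14366 + 24542 = 38908$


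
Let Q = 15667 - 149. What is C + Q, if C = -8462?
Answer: 7056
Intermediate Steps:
Q = 15518
C + Q = -8462 + 15518 = 7056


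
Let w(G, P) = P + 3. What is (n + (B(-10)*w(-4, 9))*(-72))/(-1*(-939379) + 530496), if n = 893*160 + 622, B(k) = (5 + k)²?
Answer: 11082/133625 ≈ 0.082934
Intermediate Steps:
w(G, P) = 3 + P
n = 143502 (n = 142880 + 622 = 143502)
(n + (B(-10)*w(-4, 9))*(-72))/(-1*(-939379) + 530496) = (143502 + ((5 - 10)²*(3 + 9))*(-72))/(-1*(-939379) + 530496) = (143502 + ((-5)²*12)*(-72))/(939379 + 530496) = (143502 + (25*12)*(-72))/1469875 = (143502 + 300*(-72))*(1/1469875) = (143502 - 21600)*(1/1469875) = 121902*(1/1469875) = 11082/133625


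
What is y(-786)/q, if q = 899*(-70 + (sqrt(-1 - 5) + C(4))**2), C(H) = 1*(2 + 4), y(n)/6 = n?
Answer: 1179*I/(899*(3*sqrt(6) + 10*I)) ≈ 0.08516 + 0.062579*I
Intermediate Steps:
y(n) = 6*n
C(H) = 6 (C(H) = 1*6 = 6)
q = -62930 + 899*(6 + I*sqrt(6))**2 (q = 899*(-70 + (sqrt(-1 - 5) + 6)**2) = 899*(-70 + (sqrt(-6) + 6)**2) = 899*(-70 + (I*sqrt(6) + 6)**2) = 899*(-70 + (6 + I*sqrt(6))**2) = -62930 + 899*(6 + I*sqrt(6))**2 ≈ -35960.0 + 26425.0*I)
y(-786)/q = (6*(-786))/(-35960 + 10788*I*sqrt(6)) = -4716/(-35960 + 10788*I*sqrt(6))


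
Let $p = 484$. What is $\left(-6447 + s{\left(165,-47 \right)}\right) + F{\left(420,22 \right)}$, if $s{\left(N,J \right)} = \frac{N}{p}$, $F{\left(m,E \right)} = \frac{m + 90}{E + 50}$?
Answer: $- \frac{212506}{33} \approx -6439.6$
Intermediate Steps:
$F{\left(m,E \right)} = \frac{90 + m}{50 + E}$
$s{\left(N,J \right)} = \frac{N}{484}$
$\left(-6447 + s{\left(165,-47 \right)}\right) + F{\left(420,22 \right)} = \left(-6447 + \frac{1}{484} \cdot 165\right) + \frac{90 + 420}{50 + 22} = \left(-6447 + \frac{15}{44}\right) + \frac{1}{72} \cdot 510 = - \frac{283653}{44} + \frac{1}{72} \cdot 510 = - \frac{283653}{44} + \frac{85}{12} = - \frac{212506}{33}$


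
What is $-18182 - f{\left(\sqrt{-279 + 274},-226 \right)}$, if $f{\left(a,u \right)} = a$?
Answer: $-18182 - i \sqrt{5} \approx -18182.0 - 2.2361 i$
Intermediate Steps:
$-18182 - f{\left(\sqrt{-279 + 274},-226 \right)} = -18182 - \sqrt{-279 + 274} = -18182 - \sqrt{-5} = -18182 - i \sqrt{5}$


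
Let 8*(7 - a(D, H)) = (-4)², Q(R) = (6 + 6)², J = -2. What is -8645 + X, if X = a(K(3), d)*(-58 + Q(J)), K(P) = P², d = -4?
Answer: -8215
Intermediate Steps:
Q(R) = 144 (Q(R) = 12² = 144)
a(D, H) = 5 (a(D, H) = 7 - ⅛*(-4)² = 7 - ⅛*16 = 7 - 2 = 5)
X = 430 (X = 5*(-58 + 144) = 5*86 = 430)
-8645 + X = -8645 + 430 = -8215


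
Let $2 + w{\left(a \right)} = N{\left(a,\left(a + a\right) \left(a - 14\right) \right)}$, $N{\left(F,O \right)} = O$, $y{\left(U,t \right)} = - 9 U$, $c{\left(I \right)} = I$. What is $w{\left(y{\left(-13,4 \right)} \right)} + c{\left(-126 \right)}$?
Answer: $23974$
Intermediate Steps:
$w{\left(a \right)} = -2 + 2 a \left(-14 + a\right)$ ($w{\left(a \right)} = -2 + \left(a + a\right) \left(a - 14\right) = -2 + 2 a \left(-14 + a\right)$)
$w{\left(y{\left(-13,4 \right)} \right)} + c{\left(-126 \right)} = \left(-2 + 2 \left(\left(-9\right) \left(-13\right)\right) \left(-14 - -117\right)\right) - 126 = \left(-2 + 2 \cdot 117 \left(-14 + 117\right)\right) - 126 = \left(-2 + 2 \cdot 117 \cdot 103\right) - 126 = \left(-2 + 24102\right) - 126 = 24100 - 126 = 23974$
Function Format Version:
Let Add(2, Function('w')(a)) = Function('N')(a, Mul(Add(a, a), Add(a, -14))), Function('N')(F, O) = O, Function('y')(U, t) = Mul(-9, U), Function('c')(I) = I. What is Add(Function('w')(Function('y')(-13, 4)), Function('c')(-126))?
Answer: 23974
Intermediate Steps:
Function('w')(a) = Add(-2, Mul(2, a, Add(-14, a))) (Function('w')(a) = Add(-2, Mul(Add(a, a), Add(a, -14))) = Add(-2, Mul(Mul(2, a), Add(-14, a))) = Add(-2, Mul(2, a, Add(-14, a))))
Add(Function('w')(Function('y')(-13, 4)), Function('c')(-126)) = Add(Add(-2, Mul(2, Mul(-9, -13), Add(-14, Mul(-9, -13)))), -126) = Add(Add(-2, Mul(2, 117, Add(-14, 117))), -126) = Add(Add(-2, Mul(2, 117, 103)), -126) = Add(Add(-2, 24102), -126) = Add(24100, -126) = 23974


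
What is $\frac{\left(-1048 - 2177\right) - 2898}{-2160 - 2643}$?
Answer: $\frac{2041}{1601} \approx 1.2748$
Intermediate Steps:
$\frac{\left(-1048 - 2177\right) - 2898}{-2160 - 2643} = \frac{-3225 - 2898}{-4803} = \left(-6123\right) \left(- \frac{1}{4803}\right) = \frac{2041}{1601}$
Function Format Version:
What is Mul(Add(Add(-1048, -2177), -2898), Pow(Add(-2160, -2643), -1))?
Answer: Rational(2041, 1601) ≈ 1.2748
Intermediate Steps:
Mul(Add(Add(-1048, -2177), -2898), Pow(Add(-2160, -2643), -1)) = Mul(Add(-3225, -2898), Pow(-4803, -1)) = Mul(-6123, Rational(-1, 4803)) = Rational(2041, 1601)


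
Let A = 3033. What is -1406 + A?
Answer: 1627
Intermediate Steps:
-1406 + A = -1406 + 3033 = 1627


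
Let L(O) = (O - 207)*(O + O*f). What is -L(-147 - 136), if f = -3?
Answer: 277340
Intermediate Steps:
L(O) = -2*O*(-207 + O) (L(O) = (O - 207)*(O + O*(-3)) = (-207 + O)*(O - 3*O) = (-207 + O)*(-2*O) = -2*O*(-207 + O))
-L(-147 - 136) = -2*(-147 - 136)*(207 - (-147 - 136)) = -2*(-283)*(207 - 1*(-283)) = -2*(-283)*(207 + 283) = -2*(-283)*490 = -1*(-277340) = 277340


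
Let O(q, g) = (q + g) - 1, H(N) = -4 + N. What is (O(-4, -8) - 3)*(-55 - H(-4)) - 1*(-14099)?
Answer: 14851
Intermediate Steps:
O(q, g) = -1 + g + q (O(q, g) = (g + q) - 1 = -1 + g + q)
(O(-4, -8) - 3)*(-55 - H(-4)) - 1*(-14099) = ((-1 - 8 - 4) - 3)*(-55 - (-4 - 4)) - 1*(-14099) = (-13 - 3)*(-55 - 1*(-8)) + 14099 = -16*(-55 + 8) + 14099 = -16*(-47) + 14099 = 752 + 14099 = 14851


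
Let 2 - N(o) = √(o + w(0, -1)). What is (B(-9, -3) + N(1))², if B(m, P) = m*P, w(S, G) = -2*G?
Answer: (29 - √3)² ≈ 743.54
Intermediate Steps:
N(o) = 2 - √(2 + o) (N(o) = 2 - √(o - 2*(-1)) = 2 - √(o + 2) = 2 - √(2 + o))
B(m, P) = P*m
(B(-9, -3) + N(1))² = (-3*(-9) + (2 - √(2 + 1)))² = (27 + (2 - √3))² = (29 - √3)²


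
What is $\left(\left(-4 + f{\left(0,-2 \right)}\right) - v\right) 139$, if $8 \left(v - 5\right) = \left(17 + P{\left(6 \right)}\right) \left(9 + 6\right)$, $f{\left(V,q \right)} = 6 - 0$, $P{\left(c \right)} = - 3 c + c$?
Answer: $- \frac{13761}{8} \approx -1720.1$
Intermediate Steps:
$P{\left(c \right)} = - 2 c$
$f{\left(V,q \right)} = 6$ ($f{\left(V,q \right)} = 6 + 0 = 6$)
$v = \frac{115}{8}$ ($v = 5 + \frac{\left(17 - 12\right) \left(9 + 6\right)}{8} = 5 + \frac{\left(17 - 12\right) 15}{8} = 5 + \frac{5 \cdot 15}{8} = 5 + \frac{1}{8} \cdot 75 = 5 + \frac{75}{8} = \frac{115}{8} \approx 14.375$)
$\left(\left(-4 + f{\left(0,-2 \right)}\right) - v\right) 139 = \left(\left(-4 + 6\right) - \frac{115}{8}\right) 139 = \left(2 - \frac{115}{8}\right) 139 = \left(- \frac{99}{8}\right) 139 = - \frac{13761}{8}$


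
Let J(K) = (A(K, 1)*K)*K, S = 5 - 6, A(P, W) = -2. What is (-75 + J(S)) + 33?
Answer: -44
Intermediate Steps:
S = -1
J(K) = -2*K**2 (J(K) = (-2*K)*K = -2*K**2)
(-75 + J(S)) + 33 = (-75 - 2*(-1)**2) + 33 = (-75 - 2*1) + 33 = (-75 - 2) + 33 = -77 + 33 = -44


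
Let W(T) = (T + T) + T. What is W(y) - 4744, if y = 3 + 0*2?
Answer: -4735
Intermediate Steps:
y = 3 (y = 3 + 0 = 3)
W(T) = 3*T (W(T) = 2*T + T = 3*T)
W(y) - 4744 = 3*3 - 4744 = 9 - 4744 = -4735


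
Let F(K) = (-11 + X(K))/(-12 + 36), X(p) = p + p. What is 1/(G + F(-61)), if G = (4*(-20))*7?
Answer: -24/13573 ≈ -0.0017682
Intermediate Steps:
X(p) = 2*p
F(K) = -11/24 + K/12 (F(K) = (-11 + 2*K)/(-12 + 36) = (-11 + 2*K)/24 = (-11 + 2*K)*(1/24) = -11/24 + K/12)
G = -560 (G = -80*7 = -560)
1/(G + F(-61)) = 1/(-560 + (-11/24 + (1/12)*(-61))) = 1/(-560 + (-11/24 - 61/12)) = 1/(-560 - 133/24) = 1/(-13573/24) = -24/13573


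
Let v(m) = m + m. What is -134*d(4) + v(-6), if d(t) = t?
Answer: -548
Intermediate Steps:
v(m) = 2*m
-134*d(4) + v(-6) = -134*4 + 2*(-6) = -536 - 12 = -548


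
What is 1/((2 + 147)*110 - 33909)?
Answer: -1/17519 ≈ -5.7081e-5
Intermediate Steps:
1/((2 + 147)*110 - 33909) = 1/(149*110 - 33909) = 1/(16390 - 33909) = 1/(-17519) = -1/17519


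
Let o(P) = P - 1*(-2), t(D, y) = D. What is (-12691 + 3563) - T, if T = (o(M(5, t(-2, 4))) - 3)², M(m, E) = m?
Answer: -9144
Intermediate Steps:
o(P) = 2 + P (o(P) = P + 2 = 2 + P)
T = 16 (T = ((2 + 5) - 3)² = (7 - 3)² = 4² = 16)
(-12691 + 3563) - T = (-12691 + 3563) - 1*16 = -9128 - 16 = -9144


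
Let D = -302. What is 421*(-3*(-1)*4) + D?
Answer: 4750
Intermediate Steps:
421*(-3*(-1)*4) + D = 421*(-3*(-1)*4) - 302 = 421*(3*4) - 302 = 421*12 - 302 = 5052 - 302 = 4750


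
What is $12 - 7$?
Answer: $5$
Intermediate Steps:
$12 - 7 = 5$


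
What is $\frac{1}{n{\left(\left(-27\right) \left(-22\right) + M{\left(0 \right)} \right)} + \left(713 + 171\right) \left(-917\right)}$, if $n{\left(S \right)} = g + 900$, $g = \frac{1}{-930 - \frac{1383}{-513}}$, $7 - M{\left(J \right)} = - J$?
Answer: $- \frac{158569}{128397759403} \approx -1.235 \cdot 10^{-6}$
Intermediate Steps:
$M{\left(J \right)} = 7 + J$ ($M{\left(J \right)} = 7 - - J = 7 + J$)
$g = - \frac{171}{158569}$ ($g = \frac{1}{-930 - - \frac{461}{171}} = \frac{1}{-930 + \frac{461}{171}} = \frac{1}{- \frac{158569}{171}} = - \frac{171}{158569} \approx -0.0010784$)
$n{\left(S \right)} = \frac{142711929}{158569}$ ($n{\left(S \right)} = - \frac{171}{158569} + 900 = \frac{142711929}{158569}$)
$\frac{1}{n{\left(\left(-27\right) \left(-22\right) + M{\left(0 \right)} \right)} + \left(713 + 171\right) \left(-917\right)} = \frac{1}{\frac{142711929}{158569} + \left(713 + 171\right) \left(-917\right)} = \frac{1}{\frac{142711929}{158569} + 884 \left(-917\right)} = \frac{1}{\frac{142711929}{158569} - 810628} = \frac{1}{- \frac{128397759403}{158569}} = - \frac{158569}{128397759403}$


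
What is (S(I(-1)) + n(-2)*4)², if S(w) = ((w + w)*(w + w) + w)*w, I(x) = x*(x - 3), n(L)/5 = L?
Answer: 53824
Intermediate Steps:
n(L) = 5*L
I(x) = x*(-3 + x)
S(w) = w*(w + 4*w²) (S(w) = ((2*w)*(2*w) + w)*w = (4*w² + w)*w = (w + 4*w²)*w = w*(w + 4*w²))
(S(I(-1)) + n(-2)*4)² = ((-(-3 - 1))²*(1 + 4*(-(-3 - 1))) + (5*(-2))*4)² = ((-1*(-4))²*(1 + 4*(-1*(-4))) - 10*4)² = (4²*(1 + 4*4) - 40)² = (16*(1 + 16) - 40)² = (16*17 - 40)² = (272 - 40)² = 232² = 53824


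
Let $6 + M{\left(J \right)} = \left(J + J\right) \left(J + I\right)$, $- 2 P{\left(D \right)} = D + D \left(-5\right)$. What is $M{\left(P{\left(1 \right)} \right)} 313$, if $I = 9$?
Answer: $11894$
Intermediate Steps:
$P{\left(D \right)} = 2 D$ ($P{\left(D \right)} = - \frac{D + D \left(-5\right)}{2} = - \frac{D - 5 D}{2} = - \frac{\left(-4\right) D}{2} = 2 D$)
$M{\left(J \right)} = -6 + 2 J \left(9 + J\right)$ ($M{\left(J \right)} = -6 + \left(J + J\right) \left(J + 9\right) = -6 + 2 J \left(9 + J\right)$)
$M{\left(P{\left(1 \right)} \right)} 313 = \left(-6 + 2 \left(2 \cdot 1\right)^{2} + 18 \cdot 2 \cdot 1\right) 313 = \left(-6 + 2 \cdot 2^{2} + 18 \cdot 2\right) 313 = \left(-6 + 2 \cdot 4 + 36\right) 313 = \left(-6 + 8 + 36\right) 313 = 38 \cdot 313 = 11894$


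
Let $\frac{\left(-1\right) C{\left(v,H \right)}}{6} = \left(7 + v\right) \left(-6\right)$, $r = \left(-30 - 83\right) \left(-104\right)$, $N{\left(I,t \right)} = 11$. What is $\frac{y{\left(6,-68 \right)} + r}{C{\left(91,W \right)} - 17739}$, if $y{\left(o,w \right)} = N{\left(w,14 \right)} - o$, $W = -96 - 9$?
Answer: $- \frac{3919}{4737} \approx -0.82732$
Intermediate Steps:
$W = -105$ ($W = -96 - 9 = -105$)
$r = 11752$ ($r = \left(-113\right) \left(-104\right) = 11752$)
$C{\left(v,H \right)} = 252 + 36 v$ ($C{\left(v,H \right)} = - 6 \left(7 + v\right) \left(-6\right) = - 6 \left(-42 - 6 v\right) = 252 + 36 v$)
$y{\left(o,w \right)} = 11 - o$
$\frac{y{\left(6,-68 \right)} + r}{C{\left(91,W \right)} - 17739} = \frac{\left(11 - 6\right) + 11752}{\left(252 + 36 \cdot 91\right) - 17739} = \frac{\left(11 - 6\right) + 11752}{\left(252 + 3276\right) - 17739} = \frac{5 + 11752}{3528 - 17739} = \frac{11757}{-14211} = 11757 \left(- \frac{1}{14211}\right) = - \frac{3919}{4737}$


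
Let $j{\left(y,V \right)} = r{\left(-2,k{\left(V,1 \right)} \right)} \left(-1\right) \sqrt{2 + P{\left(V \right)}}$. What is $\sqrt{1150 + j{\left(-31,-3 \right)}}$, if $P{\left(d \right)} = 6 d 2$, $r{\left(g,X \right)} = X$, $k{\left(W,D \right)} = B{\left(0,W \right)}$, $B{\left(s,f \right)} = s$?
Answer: $5 \sqrt{46} \approx 33.912$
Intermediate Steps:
$k{\left(W,D \right)} = 0$
$P{\left(d \right)} = 12 d$
$j{\left(y,V \right)} = 0$ ($j{\left(y,V \right)} = 0 \left(-1\right) \sqrt{2 + 12 V} = 0 \sqrt{2 + 12 V} = 0$)
$\sqrt{1150 + j{\left(-31,-3 \right)}} = \sqrt{1150 + 0} = \sqrt{1150} = 5 \sqrt{46}$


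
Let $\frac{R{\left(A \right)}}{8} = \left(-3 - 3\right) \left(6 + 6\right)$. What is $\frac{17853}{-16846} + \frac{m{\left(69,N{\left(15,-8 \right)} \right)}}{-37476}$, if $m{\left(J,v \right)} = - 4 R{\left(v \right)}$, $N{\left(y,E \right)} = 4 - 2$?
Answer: $- \frac{19663117}{17536686} \approx -1.1213$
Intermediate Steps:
$R{\left(A \right)} = -576$ ($R{\left(A \right)} = 8 \left(-3 - 3\right) \left(6 + 6\right) = 8 \left(\left(-6\right) 12\right) = 8 \left(-72\right) = -576$)
$N{\left(y,E \right)} = 2$
$m{\left(J,v \right)} = 2304$ ($m{\left(J,v \right)} = \left(-4\right) \left(-576\right) = 2304$)
$\frac{17853}{-16846} + \frac{m{\left(69,N{\left(15,-8 \right)} \right)}}{-37476} = \frac{17853}{-16846} + \frac{2304}{-37476} = 17853 \left(- \frac{1}{16846}\right) + 2304 \left(- \frac{1}{37476}\right) = - \frac{17853}{16846} - \frac{64}{1041} = - \frac{19663117}{17536686}$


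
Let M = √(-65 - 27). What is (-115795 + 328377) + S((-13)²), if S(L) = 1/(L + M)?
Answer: 6091112215/28653 - 2*I*√23/28653 ≈ 2.1258e+5 - 0.00033475*I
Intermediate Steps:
M = 2*I*√23 (M = √(-92) = 2*I*√23 ≈ 9.5917*I)
S(L) = 1/(L + 2*I*√23)
(-115795 + 328377) + S((-13)²) = (-115795 + 328377) + 1/((-13)² + 2*I*√23) = 212582 + 1/(169 + 2*I*√23)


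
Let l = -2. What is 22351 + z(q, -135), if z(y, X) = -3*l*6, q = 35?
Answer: 22387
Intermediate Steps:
z(y, X) = 36 (z(y, X) = -3*(-2)*6 = 6*6 = 36)
22351 + z(q, -135) = 22351 + 36 = 22387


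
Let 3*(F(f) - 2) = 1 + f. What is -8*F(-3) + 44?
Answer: 100/3 ≈ 33.333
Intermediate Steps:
F(f) = 7/3 + f/3 (F(f) = 2 + (1 + f)/3 = 2 + (⅓ + f/3) = 7/3 + f/3)
-8*F(-3) + 44 = -8*(7/3 + (⅓)*(-3)) + 44 = -8*(7/3 - 1) + 44 = -8*4/3 + 44 = -32/3 + 44 = 100/3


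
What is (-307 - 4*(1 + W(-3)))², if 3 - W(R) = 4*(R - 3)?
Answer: 175561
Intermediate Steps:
W(R) = 15 - 4*R (W(R) = 3 - 4*(R - 3) = 3 - 4*(-3 + R) = 3 - (-12 + 4*R) = 3 + (12 - 4*R) = 15 - 4*R)
(-307 - 4*(1 + W(-3)))² = (-307 - 4*(1 + (15 - 4*(-3))))² = (-307 - 4*(1 + (15 + 12)))² = (-307 - 4*(1 + 27))² = (-307 - 4*28)² = (-307 - 112)² = (-419)² = 175561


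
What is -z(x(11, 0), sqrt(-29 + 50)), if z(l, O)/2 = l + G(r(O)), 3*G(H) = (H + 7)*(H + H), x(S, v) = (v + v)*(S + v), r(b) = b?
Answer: -28 - 28*sqrt(21)/3 ≈ -70.771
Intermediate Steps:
x(S, v) = 2*v*(S + v) (x(S, v) = (2*v)*(S + v) = 2*v*(S + v))
G(H) = 2*H*(7 + H)/3 (G(H) = ((H + 7)*(H + H))/3 = ((7 + H)*(2*H))/3 = (2*H*(7 + H))/3 = 2*H*(7 + H)/3)
z(l, O) = 2*l + 4*O*(7 + O)/3 (z(l, O) = 2*(l + 2*O*(7 + O)/3) = 2*l + 4*O*(7 + O)/3)
-z(x(11, 0), sqrt(-29 + 50)) = -(2*(2*0*(11 + 0)) + 4*sqrt(-29 + 50)*(7 + sqrt(-29 + 50))/3) = -(2*(2*0*11) + 4*sqrt(21)*(7 + sqrt(21))/3) = -(2*0 + 4*sqrt(21)*(7 + sqrt(21))/3) = -(0 + 4*sqrt(21)*(7 + sqrt(21))/3) = -4*sqrt(21)*(7 + sqrt(21))/3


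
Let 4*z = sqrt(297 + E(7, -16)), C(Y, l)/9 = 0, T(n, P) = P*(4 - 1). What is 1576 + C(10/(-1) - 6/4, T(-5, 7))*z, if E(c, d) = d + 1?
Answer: 1576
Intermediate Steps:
E(c, d) = 1 + d
T(n, P) = 3*P (T(n, P) = P*3 = 3*P)
C(Y, l) = 0 (C(Y, l) = 9*0 = 0)
z = sqrt(282)/4 (z = sqrt(297 + (1 - 16))/4 = sqrt(297 - 15)/4 = sqrt(282)/4 ≈ 4.1982)
1576 + C(10/(-1) - 6/4, T(-5, 7))*z = 1576 + 0*(sqrt(282)/4) = 1576 + 0 = 1576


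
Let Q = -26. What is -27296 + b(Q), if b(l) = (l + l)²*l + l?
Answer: -97626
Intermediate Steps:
b(l) = l + 4*l³ (b(l) = (2*l)²*l + l = (4*l²)*l + l = 4*l³ + l = l + 4*l³)
-27296 + b(Q) = -27296 + (-26 + 4*(-26)³) = -27296 + (-26 + 4*(-17576)) = -27296 + (-26 - 70304) = -27296 - 70330 = -97626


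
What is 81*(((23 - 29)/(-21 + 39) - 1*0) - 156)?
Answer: -12663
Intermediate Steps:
81*(((23 - 29)/(-21 + 39) - 1*0) - 156) = 81*((-6/18 + 0) - 156) = 81*((-6*1/18 + 0) - 156) = 81*((-⅓ + 0) - 156) = 81*(-⅓ - 156) = 81*(-469/3) = -12663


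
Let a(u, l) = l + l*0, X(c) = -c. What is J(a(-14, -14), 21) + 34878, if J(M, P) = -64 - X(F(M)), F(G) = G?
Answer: 34800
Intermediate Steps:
a(u, l) = l (a(u, l) = l + 0 = l)
J(M, P) = -64 + M (J(M, P) = -64 - (-1)*M = -64 + M)
J(a(-14, -14), 21) + 34878 = (-64 - 14) + 34878 = -78 + 34878 = 34800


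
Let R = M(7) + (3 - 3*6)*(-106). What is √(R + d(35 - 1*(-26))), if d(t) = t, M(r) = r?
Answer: √1658 ≈ 40.719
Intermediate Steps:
R = 1597 (R = 7 + (3 - 3*6)*(-106) = 7 + (3 - 18)*(-106) = 7 - 15*(-106) = 7 + 1590 = 1597)
√(R + d(35 - 1*(-26))) = √(1597 + (35 - 1*(-26))) = √(1597 + (35 + 26)) = √(1597 + 61) = √1658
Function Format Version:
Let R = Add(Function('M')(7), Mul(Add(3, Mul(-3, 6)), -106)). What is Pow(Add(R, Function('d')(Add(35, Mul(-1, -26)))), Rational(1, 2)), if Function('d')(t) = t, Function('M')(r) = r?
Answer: Pow(1658, Rational(1, 2)) ≈ 40.719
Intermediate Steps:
R = 1597 (R = Add(7, Mul(Add(3, Mul(-3, 6)), -106)) = Add(7, Mul(Add(3, -18), -106)) = Add(7, Mul(-15, -106)) = Add(7, 1590) = 1597)
Pow(Add(R, Function('d')(Add(35, Mul(-1, -26)))), Rational(1, 2)) = Pow(Add(1597, Add(35, Mul(-1, -26))), Rational(1, 2)) = Pow(Add(1597, Add(35, 26)), Rational(1, 2)) = Pow(Add(1597, 61), Rational(1, 2)) = Pow(1658, Rational(1, 2))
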